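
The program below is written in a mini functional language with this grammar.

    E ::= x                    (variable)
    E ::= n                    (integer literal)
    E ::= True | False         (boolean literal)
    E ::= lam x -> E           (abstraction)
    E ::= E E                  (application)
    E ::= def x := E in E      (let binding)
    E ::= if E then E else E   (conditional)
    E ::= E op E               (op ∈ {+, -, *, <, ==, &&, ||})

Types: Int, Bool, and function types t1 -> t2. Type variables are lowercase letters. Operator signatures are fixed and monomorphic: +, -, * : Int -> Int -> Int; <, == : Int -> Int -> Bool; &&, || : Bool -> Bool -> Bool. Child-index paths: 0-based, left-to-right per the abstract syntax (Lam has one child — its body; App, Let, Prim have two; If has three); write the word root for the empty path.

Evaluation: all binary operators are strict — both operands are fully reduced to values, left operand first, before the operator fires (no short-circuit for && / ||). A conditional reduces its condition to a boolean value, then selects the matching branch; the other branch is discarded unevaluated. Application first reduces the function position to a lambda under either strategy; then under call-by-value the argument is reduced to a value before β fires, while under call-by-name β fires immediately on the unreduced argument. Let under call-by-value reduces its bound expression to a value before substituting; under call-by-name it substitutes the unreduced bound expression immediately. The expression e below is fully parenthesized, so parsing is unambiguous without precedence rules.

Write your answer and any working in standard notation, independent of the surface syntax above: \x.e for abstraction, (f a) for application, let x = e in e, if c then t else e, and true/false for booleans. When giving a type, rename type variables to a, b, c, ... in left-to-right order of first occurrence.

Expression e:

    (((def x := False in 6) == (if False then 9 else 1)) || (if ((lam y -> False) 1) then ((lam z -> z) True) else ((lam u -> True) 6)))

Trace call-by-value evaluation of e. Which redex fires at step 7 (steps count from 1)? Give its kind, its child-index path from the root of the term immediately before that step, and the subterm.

Trace:
step 0: (((let x = false in 6) == (if false then 9 else 1)) || (if ((\y.false) 1) then ((\z.z) true) else ((\u.true) 6)))
step 1: [let@0.0] ((6 == (if false then 9 else 1)) || (if ((\y.false) 1) then ((\z.z) true) else ((\u.true) 6)))
step 2: [if@0.1] ((6 == 1) || (if ((\y.false) 1) then ((\z.z) true) else ((\u.true) 6)))
step 3: [delta@0] (false || (if ((\y.false) 1) then ((\z.z) true) else ((\u.true) 6)))
step 4: [beta@1.0] (false || (if false then ((\z.z) true) else ((\u.true) 6)))
step 5: [if@1] (false || ((\u.true) 6))
step 6: [beta@1] (false || true)
step 7: [delta@root] true

Answer: delta at root : (false || true)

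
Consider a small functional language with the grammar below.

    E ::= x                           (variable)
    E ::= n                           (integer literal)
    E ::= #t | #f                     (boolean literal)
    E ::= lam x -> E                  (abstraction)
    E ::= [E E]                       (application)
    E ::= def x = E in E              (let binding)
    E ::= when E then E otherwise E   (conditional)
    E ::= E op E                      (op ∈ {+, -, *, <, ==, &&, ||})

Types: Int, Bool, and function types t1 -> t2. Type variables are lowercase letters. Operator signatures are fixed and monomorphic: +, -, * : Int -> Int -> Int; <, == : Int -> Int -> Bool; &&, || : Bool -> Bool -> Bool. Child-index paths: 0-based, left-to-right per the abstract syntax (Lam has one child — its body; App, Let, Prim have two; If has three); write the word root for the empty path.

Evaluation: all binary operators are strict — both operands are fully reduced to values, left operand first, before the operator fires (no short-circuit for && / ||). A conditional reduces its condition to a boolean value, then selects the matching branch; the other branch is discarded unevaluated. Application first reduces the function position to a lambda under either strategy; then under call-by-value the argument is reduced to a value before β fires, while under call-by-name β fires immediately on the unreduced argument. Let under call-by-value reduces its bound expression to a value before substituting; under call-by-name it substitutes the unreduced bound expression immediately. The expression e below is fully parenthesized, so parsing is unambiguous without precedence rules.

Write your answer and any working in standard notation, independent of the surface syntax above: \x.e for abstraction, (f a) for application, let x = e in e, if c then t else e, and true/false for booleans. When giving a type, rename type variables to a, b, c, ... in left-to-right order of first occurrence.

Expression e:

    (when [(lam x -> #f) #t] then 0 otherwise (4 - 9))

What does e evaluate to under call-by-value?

Working:
step 0: (if ((\x.false) true) then 0 else (4 - 9))
step 1: [beta@0] (if false then 0 else (4 - 9))
step 2: [if@root] (4 - 9)
step 3: [delta@root] -5

Answer: -5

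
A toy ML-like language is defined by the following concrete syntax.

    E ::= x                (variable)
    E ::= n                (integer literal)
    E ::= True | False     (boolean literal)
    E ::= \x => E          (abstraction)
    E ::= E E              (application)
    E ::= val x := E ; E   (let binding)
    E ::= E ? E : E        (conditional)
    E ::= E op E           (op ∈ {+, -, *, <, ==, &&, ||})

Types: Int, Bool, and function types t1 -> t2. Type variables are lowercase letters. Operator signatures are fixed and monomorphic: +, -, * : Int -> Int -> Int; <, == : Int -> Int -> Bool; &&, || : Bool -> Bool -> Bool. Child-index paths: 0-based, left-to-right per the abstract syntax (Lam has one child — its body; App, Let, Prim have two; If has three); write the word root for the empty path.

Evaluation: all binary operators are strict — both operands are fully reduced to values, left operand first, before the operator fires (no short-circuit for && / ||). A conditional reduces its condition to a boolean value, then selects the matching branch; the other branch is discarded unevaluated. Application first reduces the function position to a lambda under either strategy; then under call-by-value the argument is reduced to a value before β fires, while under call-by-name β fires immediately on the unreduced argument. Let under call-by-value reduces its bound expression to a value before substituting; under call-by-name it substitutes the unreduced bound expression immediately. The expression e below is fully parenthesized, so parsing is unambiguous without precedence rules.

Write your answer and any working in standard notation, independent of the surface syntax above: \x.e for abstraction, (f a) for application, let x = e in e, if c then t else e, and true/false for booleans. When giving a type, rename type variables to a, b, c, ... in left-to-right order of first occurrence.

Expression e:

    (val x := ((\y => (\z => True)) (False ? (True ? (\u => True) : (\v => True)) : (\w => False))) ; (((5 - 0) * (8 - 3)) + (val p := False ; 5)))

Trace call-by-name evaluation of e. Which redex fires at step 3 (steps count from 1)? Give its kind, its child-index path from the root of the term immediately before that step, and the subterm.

Working:
step 0: (let x = ((\y.(\z.true)) (if false then (if true then (\u.true) else (\v.true)) else (\w.false))) in (((5 - 0) * (8 - 3)) + (let p = false in 5)))
step 1: [let@root] (((5 - 0) * (8 - 3)) + (let p = false in 5))
step 2: [delta@0.0] ((5 * (8 - 3)) + (let p = false in 5))
step 3: [delta@0.1] ((5 * 5) + (let p = false in 5))

Answer: delta at 0.1 : (8 - 3)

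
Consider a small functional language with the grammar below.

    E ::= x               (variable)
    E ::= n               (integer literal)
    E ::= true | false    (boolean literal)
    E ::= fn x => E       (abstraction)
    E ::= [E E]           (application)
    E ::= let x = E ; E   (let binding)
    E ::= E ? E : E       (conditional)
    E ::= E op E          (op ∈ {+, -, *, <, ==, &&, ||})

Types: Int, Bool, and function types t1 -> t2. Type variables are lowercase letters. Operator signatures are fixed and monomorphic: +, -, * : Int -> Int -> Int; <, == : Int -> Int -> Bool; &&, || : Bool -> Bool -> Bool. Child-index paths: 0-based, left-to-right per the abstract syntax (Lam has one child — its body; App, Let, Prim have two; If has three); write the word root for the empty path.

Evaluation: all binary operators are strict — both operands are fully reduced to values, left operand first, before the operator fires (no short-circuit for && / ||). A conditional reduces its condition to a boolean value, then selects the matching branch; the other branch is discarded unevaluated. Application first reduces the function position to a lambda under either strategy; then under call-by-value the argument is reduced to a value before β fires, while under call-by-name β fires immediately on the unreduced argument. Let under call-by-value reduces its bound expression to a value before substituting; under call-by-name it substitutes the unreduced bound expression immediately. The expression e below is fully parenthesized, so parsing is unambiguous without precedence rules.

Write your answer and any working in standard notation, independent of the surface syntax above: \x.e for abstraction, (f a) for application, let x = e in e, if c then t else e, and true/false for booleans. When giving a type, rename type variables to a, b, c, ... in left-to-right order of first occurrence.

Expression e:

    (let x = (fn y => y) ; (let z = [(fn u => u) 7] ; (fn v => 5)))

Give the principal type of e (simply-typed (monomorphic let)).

Trace:
y : a
\y._ : a -> a
let x : a -> a
u : b
\u._ : b -> b
  unify b -> b ~ Int -> c
  unify b ~ Int
  unify Int ~ c
_ _ : Int
let z : Int
\v._ : d -> Int

Answer: a -> Int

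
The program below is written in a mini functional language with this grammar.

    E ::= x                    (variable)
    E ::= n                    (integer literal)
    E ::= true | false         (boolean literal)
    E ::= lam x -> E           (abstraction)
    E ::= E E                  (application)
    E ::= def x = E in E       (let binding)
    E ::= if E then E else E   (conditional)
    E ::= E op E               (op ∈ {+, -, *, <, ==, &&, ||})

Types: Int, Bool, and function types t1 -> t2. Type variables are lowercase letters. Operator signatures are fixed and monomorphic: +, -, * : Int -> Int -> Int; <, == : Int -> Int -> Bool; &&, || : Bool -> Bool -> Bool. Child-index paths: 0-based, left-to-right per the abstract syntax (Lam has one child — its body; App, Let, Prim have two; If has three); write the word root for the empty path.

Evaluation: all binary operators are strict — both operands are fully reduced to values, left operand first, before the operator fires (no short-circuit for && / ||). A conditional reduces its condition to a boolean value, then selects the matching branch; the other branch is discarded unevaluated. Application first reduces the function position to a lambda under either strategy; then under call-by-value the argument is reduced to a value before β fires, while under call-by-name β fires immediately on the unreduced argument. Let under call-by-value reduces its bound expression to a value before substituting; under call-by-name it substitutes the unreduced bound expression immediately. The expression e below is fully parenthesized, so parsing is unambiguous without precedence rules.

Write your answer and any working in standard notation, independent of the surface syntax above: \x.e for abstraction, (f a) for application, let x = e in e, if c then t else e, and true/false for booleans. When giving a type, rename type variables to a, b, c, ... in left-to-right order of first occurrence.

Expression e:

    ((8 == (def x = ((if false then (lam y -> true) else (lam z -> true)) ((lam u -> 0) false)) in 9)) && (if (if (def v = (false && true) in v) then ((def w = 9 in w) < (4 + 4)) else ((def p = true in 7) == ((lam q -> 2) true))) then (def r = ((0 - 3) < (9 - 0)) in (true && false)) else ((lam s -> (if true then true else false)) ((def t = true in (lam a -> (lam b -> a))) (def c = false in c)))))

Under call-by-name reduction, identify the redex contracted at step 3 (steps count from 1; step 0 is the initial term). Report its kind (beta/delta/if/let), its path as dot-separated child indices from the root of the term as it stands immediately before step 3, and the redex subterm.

Answer: let at 1.0.0 : (let v = (false && true) in v)

Trace:
step 0: ((8 == (let x = ((if false then (\y.true) else (\z.true)) ((\u.0) false)) in 9)) && (if (if (let v = (false && true) in v) then ((let w = 9 in w) < (4 + 4)) else ((let p = true in 7) == ((\q.2) true))) then (let r = ((0 - 3) < (9 - 0)) in (true && false)) else ((\s.(if true then true else false)) ((let t = true in (\a.(\b.a))) (let c = false in c)))))
step 1: [let@0.1] ((8 == 9) && (if (if (let v = (false && true) in v) then ((let w = 9 in w) < (4 + 4)) else ((let p = true in 7) == ((\q.2) true))) then (let r = ((0 - 3) < (9 - 0)) in (true && false)) else ((\s.(if true then true else false)) ((let t = true in (\a.(\b.a))) (let c = false in c)))))
step 2: [delta@0] (false && (if (if (let v = (false && true) in v) then ((let w = 9 in w) < (4 + 4)) else ((let p = true in 7) == ((\q.2) true))) then (let r = ((0 - 3) < (9 - 0)) in (true && false)) else ((\s.(if true then true else false)) ((let t = true in (\a.(\b.a))) (let c = false in c)))))
step 3: [let@1.0.0] (false && (if (if (false && true) then ((let w = 9 in w) < (4 + 4)) else ((let p = true in 7) == ((\q.2) true))) then (let r = ((0 - 3) < (9 - 0)) in (true && false)) else ((\s.(if true then true else false)) ((let t = true in (\a.(\b.a))) (let c = false in c)))))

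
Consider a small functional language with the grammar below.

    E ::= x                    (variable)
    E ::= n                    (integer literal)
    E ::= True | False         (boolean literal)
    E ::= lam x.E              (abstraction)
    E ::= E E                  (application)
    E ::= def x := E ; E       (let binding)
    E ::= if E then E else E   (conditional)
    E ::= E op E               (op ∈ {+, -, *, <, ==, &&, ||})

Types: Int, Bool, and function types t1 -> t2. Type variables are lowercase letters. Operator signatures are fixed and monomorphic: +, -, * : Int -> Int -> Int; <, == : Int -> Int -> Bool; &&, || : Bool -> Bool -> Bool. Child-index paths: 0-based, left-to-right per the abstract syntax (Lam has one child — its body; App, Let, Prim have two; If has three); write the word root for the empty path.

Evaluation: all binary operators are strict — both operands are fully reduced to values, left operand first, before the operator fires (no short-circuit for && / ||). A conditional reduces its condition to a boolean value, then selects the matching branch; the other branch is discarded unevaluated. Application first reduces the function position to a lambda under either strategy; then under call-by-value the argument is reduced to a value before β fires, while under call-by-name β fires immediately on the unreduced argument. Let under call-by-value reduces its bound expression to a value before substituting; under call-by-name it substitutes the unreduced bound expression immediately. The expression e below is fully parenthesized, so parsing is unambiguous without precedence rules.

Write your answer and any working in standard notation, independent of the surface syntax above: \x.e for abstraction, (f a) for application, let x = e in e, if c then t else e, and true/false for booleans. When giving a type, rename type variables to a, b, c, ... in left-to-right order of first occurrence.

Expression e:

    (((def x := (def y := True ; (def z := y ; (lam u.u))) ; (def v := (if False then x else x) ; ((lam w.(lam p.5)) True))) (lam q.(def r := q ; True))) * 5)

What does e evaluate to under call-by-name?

Derivation:
step 0: (((let x = (let y = true in (let z = y in (\u.u))) in (let v = (if false then x else x) in ((\w.(\p.5)) true))) (\q.(let r = q in true))) * 5)
step 1: [let@0.0] (((let v = (if false then (let y = true in (let z = y in (\u.u))) else (let y = true in (let z = y in (\u.u)))) in ((\w.(\p.5)) true)) (\q.(let r = q in true))) * 5)
step 2: [let@0.0] ((((\w.(\p.5)) true) (\q.(let r = q in true))) * 5)
step 3: [beta@0.0] (((\p.5) (\q.(let r = q in true))) * 5)
step 4: [beta@0] (5 * 5)
step 5: [delta@root] 25

Answer: 25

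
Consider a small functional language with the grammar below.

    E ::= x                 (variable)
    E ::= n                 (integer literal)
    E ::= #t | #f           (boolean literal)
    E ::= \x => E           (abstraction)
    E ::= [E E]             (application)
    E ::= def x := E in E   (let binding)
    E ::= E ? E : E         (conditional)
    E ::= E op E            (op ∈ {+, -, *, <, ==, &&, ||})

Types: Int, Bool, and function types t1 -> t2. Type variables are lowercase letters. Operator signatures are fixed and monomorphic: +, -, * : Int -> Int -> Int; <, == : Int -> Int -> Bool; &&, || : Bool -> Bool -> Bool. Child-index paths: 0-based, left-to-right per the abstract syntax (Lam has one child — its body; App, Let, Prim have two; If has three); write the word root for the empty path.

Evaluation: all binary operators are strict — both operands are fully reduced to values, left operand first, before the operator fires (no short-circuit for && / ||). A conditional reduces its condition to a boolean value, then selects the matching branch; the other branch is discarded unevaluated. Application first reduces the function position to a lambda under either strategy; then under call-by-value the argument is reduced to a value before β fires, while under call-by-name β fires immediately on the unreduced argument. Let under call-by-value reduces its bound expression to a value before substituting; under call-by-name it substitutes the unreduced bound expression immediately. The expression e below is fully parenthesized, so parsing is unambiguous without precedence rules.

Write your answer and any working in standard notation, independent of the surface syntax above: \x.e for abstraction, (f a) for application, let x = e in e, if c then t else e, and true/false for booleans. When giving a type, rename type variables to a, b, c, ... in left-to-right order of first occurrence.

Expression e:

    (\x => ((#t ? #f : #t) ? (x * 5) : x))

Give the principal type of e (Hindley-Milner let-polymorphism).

Working:
  unify Bool ~ Bool
  unify Bool ~ Bool
  unify Bool ~ Bool
x : a
  unify a ~ Int
  unify Int ~ Int
x : Int
  unify Int ~ Int
\x._ : Int -> Int

Answer: Int -> Int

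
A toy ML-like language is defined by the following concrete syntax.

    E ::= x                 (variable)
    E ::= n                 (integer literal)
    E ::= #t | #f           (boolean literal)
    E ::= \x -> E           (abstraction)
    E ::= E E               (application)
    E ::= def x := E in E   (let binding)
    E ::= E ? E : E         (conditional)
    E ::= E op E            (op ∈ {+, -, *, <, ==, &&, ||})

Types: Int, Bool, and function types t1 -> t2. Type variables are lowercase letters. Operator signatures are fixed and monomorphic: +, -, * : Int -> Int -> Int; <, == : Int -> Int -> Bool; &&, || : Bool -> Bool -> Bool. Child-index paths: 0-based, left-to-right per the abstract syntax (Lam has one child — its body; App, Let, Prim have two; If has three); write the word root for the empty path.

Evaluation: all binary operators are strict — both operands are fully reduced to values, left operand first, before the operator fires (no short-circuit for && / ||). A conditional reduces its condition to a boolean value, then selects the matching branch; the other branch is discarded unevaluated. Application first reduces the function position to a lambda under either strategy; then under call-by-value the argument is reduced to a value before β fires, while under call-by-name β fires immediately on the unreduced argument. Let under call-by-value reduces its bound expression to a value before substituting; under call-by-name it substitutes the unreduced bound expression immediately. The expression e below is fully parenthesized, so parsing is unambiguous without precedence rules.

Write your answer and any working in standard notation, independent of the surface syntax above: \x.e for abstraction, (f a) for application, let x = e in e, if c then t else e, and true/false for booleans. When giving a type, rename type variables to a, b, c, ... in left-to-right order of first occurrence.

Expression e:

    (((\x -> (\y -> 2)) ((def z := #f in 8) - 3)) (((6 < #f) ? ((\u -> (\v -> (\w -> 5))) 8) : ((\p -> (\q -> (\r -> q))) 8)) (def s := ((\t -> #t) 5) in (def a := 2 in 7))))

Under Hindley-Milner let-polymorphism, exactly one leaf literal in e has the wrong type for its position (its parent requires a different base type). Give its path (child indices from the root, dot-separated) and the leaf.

Answer: 1.0.0.1 : false

Trace:
\y._ : b -> Int
\x._ : a -> b -> Int
let z : Bool
  unify Int ~ Int
  unify Int ~ Int
  unify a -> b -> Int ~ Int -> c
  unify a ~ Int
  unify b -> Int ~ c
_ _ : b -> Int
  unify Int ~ Int
  unify Bool ~ Int
  FAIL: mismatch Bool ~ Int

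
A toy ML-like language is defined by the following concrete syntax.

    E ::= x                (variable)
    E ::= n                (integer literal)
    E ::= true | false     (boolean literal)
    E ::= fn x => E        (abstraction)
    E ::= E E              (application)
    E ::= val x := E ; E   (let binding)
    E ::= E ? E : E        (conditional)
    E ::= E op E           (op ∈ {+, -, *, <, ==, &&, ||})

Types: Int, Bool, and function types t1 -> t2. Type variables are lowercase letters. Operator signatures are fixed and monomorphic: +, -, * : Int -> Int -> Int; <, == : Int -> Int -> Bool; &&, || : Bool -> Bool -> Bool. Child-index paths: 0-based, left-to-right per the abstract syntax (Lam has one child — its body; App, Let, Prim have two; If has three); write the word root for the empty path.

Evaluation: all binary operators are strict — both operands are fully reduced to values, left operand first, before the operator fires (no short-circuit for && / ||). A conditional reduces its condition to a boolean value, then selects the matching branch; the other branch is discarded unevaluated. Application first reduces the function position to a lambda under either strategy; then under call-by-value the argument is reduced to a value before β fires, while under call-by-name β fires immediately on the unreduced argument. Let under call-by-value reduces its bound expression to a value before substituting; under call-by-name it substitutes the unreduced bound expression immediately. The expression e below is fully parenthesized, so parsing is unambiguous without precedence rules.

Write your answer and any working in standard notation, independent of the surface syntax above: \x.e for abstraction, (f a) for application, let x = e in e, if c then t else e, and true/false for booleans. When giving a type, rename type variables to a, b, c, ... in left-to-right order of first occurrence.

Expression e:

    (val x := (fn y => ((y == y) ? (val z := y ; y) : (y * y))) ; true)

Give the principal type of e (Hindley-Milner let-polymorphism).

Trace:
y : a
  unify a ~ Int
y : Int
  unify Int ~ Int
  unify Bool ~ Bool
y : Int
let z : Int
y : Int
y : Int
  unify Int ~ Int
y : Int
  unify Int ~ Int
  unify Int ~ Int
\y._ : Int -> Int
let x : Int -> Int

Answer: Bool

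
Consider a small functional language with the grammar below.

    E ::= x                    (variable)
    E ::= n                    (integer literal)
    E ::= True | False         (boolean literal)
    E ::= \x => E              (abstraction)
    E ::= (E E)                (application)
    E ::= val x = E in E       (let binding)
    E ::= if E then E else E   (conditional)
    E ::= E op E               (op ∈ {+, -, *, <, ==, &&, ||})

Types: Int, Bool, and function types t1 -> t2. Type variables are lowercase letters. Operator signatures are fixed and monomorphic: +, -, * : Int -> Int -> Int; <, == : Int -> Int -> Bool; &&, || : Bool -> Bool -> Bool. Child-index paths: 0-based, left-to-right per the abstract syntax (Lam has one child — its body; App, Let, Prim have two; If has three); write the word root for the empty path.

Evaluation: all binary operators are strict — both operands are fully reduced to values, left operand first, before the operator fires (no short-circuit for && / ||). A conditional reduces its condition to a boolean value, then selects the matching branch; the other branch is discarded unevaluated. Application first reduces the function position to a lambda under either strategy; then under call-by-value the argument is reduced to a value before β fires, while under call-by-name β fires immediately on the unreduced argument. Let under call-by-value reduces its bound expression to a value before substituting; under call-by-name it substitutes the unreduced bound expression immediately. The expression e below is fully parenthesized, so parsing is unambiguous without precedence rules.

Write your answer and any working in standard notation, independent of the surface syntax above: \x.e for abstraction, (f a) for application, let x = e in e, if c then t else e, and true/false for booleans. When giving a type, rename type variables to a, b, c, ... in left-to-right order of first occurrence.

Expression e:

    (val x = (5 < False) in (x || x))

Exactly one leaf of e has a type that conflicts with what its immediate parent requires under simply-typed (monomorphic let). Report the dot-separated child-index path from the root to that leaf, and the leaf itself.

Trace:
  unify Int ~ Int
  unify Bool ~ Int
  FAIL: mismatch Bool ~ Int

Answer: 0.1 : false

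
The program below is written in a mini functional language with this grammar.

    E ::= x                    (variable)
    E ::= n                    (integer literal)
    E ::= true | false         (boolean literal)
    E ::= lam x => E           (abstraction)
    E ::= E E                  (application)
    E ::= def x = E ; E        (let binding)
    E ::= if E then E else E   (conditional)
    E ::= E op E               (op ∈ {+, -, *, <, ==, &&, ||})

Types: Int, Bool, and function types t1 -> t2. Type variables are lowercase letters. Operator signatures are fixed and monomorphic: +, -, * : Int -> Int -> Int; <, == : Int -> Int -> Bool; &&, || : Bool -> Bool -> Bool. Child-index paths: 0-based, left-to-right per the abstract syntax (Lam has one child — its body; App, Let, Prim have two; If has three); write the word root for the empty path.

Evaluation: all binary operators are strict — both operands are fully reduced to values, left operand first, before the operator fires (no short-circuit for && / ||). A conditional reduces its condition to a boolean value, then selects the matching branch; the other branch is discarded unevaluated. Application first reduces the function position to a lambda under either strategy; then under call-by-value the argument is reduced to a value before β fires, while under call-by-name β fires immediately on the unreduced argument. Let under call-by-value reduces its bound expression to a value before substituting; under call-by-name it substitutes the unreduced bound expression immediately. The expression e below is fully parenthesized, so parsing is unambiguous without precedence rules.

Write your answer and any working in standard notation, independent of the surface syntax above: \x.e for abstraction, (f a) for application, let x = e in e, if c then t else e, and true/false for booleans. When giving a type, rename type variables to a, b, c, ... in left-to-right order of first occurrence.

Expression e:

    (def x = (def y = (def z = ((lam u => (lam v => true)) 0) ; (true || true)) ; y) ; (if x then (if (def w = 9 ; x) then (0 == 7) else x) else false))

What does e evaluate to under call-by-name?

Answer: false

Trace:
step 0: (let x = (let y = (let z = ((\u.(\v.true)) 0) in (true || true)) in y) in (if x then (if (let w = 9 in x) then (0 == 7) else x) else false))
step 1: [let@root] (if (let y = (let z = ((\u.(\v.true)) 0) in (true || true)) in y) then (if (let w = 9 in (let y = (let z = ((\u.(\v.true)) 0) in (true || true)) in y)) then (0 == 7) else (let y = (let z = ((\u.(\v.true)) 0) in (true || true)) in y)) else false)
step 2: [let@0] (if (let z = ((\u.(\v.true)) 0) in (true || true)) then (if (let w = 9 in (let y = (let z = ((\u.(\v.true)) 0) in (true || true)) in y)) then (0 == 7) else (let y = (let z = ((\u.(\v.true)) 0) in (true || true)) in y)) else false)
step 3: [let@0] (if (true || true) then (if (let w = 9 in (let y = (let z = ((\u.(\v.true)) 0) in (true || true)) in y)) then (0 == 7) else (let y = (let z = ((\u.(\v.true)) 0) in (true || true)) in y)) else false)
step 4: [delta@0] (if true then (if (let w = 9 in (let y = (let z = ((\u.(\v.true)) 0) in (true || true)) in y)) then (0 == 7) else (let y = (let z = ((\u.(\v.true)) 0) in (true || true)) in y)) else false)
step 5: [if@root] (if (let w = 9 in (let y = (let z = ((\u.(\v.true)) 0) in (true || true)) in y)) then (0 == 7) else (let y = (let z = ((\u.(\v.true)) 0) in (true || true)) in y))
step 6: [let@0] (if (let y = (let z = ((\u.(\v.true)) 0) in (true || true)) in y) then (0 == 7) else (let y = (let z = ((\u.(\v.true)) 0) in (true || true)) in y))
step 7: [let@0] (if (let z = ((\u.(\v.true)) 0) in (true || true)) then (0 == 7) else (let y = (let z = ((\u.(\v.true)) 0) in (true || true)) in y))
step 8: [let@0] (if (true || true) then (0 == 7) else (let y = (let z = ((\u.(\v.true)) 0) in (true || true)) in y))
step 9: [delta@0] (if true then (0 == 7) else (let y = (let z = ((\u.(\v.true)) 0) in (true || true)) in y))
step 10: [if@root] (0 == 7)
step 11: [delta@root] false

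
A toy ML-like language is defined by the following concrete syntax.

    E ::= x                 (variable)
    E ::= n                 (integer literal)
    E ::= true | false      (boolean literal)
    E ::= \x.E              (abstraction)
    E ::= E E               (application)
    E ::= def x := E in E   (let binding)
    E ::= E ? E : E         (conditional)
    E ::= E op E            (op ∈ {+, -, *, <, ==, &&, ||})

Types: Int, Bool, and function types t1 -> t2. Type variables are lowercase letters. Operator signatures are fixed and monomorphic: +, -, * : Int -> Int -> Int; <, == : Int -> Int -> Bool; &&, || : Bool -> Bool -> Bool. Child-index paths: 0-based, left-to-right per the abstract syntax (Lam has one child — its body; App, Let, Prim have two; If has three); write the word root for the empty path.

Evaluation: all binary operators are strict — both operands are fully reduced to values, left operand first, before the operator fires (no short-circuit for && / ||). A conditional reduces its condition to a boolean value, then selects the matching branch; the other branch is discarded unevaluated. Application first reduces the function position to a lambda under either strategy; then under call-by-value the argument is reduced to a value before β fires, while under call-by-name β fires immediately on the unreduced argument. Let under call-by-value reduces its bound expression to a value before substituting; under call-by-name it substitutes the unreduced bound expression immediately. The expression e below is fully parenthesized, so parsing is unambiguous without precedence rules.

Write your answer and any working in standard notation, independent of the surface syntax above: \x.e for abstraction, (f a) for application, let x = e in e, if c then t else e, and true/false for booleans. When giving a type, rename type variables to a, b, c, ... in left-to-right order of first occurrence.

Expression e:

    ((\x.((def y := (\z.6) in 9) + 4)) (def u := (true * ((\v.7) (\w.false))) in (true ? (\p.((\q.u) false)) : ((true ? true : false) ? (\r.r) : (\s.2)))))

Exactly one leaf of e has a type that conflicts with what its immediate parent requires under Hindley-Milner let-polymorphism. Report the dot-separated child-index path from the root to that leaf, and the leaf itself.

Answer: 1.0.0 : true

Trace:
\z._ : b -> Int
let y : forall. b -> Int
  unify Int ~ Int
  unify Int ~ Int
\x._ : a -> Int
  unify Bool ~ Int
  FAIL: mismatch Bool ~ Int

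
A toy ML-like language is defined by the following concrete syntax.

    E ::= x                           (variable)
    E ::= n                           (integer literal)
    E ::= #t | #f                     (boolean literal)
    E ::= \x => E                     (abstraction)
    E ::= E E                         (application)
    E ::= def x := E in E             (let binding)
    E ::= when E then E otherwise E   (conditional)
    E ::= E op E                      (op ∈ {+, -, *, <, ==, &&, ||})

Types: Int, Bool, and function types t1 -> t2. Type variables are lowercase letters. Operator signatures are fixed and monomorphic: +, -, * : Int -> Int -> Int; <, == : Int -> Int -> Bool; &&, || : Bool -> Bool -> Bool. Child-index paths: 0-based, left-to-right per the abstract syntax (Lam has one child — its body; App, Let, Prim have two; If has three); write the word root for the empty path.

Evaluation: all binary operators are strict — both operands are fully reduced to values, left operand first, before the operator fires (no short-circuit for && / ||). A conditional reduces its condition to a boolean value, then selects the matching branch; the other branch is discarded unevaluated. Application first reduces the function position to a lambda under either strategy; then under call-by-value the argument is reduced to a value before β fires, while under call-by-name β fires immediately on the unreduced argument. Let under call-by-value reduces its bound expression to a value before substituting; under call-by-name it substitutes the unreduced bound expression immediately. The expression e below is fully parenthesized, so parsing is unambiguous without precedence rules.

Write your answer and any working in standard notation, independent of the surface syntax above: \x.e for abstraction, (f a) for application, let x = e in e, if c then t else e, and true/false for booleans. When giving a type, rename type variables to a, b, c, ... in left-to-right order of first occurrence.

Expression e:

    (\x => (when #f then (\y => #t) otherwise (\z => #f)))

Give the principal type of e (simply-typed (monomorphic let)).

Answer: a -> b -> Bool

Working:
  unify Bool ~ Bool
\y._ : b -> Bool
\z._ : c -> Bool
  unify b -> Bool ~ c -> Bool
  unify b ~ c
  unify Bool ~ Bool
\x._ : a -> c -> Bool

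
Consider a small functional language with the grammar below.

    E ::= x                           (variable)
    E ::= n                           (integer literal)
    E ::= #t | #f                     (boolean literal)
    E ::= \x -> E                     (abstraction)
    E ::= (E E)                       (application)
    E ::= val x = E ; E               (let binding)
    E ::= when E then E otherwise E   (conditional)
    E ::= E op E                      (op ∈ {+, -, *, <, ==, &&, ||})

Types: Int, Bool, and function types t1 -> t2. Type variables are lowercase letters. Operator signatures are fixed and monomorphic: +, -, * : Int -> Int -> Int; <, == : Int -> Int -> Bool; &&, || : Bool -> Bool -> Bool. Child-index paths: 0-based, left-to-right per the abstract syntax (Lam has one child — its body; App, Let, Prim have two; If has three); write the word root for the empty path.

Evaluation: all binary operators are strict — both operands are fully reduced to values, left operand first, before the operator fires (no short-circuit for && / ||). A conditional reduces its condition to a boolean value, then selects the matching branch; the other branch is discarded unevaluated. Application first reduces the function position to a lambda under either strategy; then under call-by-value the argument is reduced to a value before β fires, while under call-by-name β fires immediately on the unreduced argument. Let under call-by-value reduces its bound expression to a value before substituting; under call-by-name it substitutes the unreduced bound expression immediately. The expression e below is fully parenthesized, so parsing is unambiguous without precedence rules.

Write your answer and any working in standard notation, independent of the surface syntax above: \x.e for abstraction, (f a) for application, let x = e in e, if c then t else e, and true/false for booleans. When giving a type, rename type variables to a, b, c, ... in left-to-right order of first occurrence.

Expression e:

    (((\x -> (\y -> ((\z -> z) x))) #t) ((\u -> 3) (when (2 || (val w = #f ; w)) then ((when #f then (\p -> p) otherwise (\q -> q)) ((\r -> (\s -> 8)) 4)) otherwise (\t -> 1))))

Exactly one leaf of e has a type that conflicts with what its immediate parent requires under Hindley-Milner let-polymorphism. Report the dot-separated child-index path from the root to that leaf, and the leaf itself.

Answer: 1.1.0.0 : 2

Trace:
z : c
\z._ : c -> c
x : a
  unify c -> c ~ a -> d
  unify c ~ a
  unify a ~ d
_ _ : d
\y._ : b -> d
\x._ : d -> b -> d
  unify d -> b -> d ~ Bool -> e
  unify d ~ Bool
  unify b -> Bool ~ e
_ _ : b -> Bool
\u._ : f -> Int
  unify Int ~ Bool
  FAIL: mismatch Int ~ Bool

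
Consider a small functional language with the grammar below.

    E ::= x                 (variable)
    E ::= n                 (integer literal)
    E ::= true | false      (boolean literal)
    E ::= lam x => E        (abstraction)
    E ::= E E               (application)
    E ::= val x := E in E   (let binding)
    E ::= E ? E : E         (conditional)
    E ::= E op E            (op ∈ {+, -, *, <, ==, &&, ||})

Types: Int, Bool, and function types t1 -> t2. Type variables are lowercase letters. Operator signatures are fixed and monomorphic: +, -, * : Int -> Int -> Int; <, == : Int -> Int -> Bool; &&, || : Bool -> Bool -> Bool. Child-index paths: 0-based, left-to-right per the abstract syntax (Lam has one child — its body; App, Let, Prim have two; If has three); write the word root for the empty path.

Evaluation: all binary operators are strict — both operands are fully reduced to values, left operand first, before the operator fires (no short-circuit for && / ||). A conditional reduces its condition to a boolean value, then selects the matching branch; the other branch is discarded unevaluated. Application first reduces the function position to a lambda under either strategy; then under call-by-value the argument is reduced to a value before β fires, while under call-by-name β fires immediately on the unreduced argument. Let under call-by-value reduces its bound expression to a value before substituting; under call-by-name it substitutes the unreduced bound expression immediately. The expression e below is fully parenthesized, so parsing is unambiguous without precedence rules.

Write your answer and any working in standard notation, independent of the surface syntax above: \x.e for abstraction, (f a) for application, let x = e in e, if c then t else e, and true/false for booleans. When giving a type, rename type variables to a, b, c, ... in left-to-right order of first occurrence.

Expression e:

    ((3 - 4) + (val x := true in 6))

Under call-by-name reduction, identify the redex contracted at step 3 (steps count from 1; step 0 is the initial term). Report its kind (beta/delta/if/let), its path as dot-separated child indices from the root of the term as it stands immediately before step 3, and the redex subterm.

Derivation:
step 0: ((3 - 4) + (let x = true in 6))
step 1: [delta@0] (-1 + (let x = true in 6))
step 2: [let@1] (-1 + 6)
step 3: [delta@root] 5

Answer: delta at root : (-1 + 6)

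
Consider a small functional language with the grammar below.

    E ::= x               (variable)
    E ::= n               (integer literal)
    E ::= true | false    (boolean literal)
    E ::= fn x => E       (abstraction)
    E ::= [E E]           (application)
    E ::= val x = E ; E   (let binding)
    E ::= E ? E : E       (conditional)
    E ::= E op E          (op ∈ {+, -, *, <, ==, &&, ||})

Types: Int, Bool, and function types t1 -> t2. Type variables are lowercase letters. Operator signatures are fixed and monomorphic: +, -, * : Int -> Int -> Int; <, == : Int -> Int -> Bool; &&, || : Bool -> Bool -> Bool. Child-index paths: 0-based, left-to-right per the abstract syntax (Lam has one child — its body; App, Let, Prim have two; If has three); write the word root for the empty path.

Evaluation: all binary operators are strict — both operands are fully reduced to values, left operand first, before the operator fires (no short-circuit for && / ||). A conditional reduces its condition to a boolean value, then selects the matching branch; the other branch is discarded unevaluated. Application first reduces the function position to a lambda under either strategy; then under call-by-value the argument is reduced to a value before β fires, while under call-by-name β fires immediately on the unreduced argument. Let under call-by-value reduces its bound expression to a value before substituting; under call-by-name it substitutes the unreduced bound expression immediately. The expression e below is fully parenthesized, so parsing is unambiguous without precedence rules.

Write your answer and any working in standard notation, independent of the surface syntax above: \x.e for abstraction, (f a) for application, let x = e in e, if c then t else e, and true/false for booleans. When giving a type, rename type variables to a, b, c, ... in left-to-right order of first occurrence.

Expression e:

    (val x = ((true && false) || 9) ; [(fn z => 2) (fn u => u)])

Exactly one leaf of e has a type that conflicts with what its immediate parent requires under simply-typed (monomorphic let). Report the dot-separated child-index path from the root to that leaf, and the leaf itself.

Answer: 0.1 : 9

Trace:
  unify Bool ~ Bool
  unify Bool ~ Bool
  unify Bool ~ Bool
  unify Int ~ Bool
  FAIL: mismatch Int ~ Bool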